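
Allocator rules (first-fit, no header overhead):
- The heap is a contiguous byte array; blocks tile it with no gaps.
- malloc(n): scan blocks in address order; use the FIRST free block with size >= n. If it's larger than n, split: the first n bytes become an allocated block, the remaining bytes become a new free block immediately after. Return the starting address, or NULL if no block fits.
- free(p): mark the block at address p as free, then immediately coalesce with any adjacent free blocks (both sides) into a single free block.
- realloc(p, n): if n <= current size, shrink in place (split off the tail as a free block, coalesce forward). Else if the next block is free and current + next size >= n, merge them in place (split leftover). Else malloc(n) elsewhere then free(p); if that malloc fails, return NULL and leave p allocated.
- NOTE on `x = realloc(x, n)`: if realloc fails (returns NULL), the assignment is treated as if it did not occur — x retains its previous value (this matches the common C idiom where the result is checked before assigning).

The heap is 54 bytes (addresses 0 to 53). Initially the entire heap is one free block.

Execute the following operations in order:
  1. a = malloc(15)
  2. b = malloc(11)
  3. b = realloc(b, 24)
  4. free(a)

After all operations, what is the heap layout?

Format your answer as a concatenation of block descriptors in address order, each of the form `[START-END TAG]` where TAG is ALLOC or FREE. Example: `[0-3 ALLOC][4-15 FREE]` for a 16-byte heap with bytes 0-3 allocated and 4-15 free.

Op 1: a = malloc(15) -> a = 0; heap: [0-14 ALLOC][15-53 FREE]
Op 2: b = malloc(11) -> b = 15; heap: [0-14 ALLOC][15-25 ALLOC][26-53 FREE]
Op 3: b = realloc(b, 24) -> b = 15; heap: [0-14 ALLOC][15-38 ALLOC][39-53 FREE]
Op 4: free(a) -> (freed a); heap: [0-14 FREE][15-38 ALLOC][39-53 FREE]

Answer: [0-14 FREE][15-38 ALLOC][39-53 FREE]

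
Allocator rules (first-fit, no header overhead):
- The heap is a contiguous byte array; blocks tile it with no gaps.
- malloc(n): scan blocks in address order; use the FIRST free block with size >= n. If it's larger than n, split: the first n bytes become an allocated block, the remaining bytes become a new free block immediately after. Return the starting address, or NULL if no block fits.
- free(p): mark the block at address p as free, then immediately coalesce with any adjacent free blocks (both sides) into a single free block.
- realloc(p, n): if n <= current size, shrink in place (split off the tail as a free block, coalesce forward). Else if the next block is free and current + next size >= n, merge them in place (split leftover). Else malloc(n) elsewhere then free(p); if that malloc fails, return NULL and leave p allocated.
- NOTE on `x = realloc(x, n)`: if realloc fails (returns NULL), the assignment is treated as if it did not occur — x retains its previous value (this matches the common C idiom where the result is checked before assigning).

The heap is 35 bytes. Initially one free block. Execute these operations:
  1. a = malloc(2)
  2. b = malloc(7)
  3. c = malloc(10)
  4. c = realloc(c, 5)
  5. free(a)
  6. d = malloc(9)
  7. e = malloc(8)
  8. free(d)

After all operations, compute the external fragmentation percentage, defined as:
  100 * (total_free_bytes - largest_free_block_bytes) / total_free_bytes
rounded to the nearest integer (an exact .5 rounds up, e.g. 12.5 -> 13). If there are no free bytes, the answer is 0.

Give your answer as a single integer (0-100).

Op 1: a = malloc(2) -> a = 0; heap: [0-1 ALLOC][2-34 FREE]
Op 2: b = malloc(7) -> b = 2; heap: [0-1 ALLOC][2-8 ALLOC][9-34 FREE]
Op 3: c = malloc(10) -> c = 9; heap: [0-1 ALLOC][2-8 ALLOC][9-18 ALLOC][19-34 FREE]
Op 4: c = realloc(c, 5) -> c = 9; heap: [0-1 ALLOC][2-8 ALLOC][9-13 ALLOC][14-34 FREE]
Op 5: free(a) -> (freed a); heap: [0-1 FREE][2-8 ALLOC][9-13 ALLOC][14-34 FREE]
Op 6: d = malloc(9) -> d = 14; heap: [0-1 FREE][2-8 ALLOC][9-13 ALLOC][14-22 ALLOC][23-34 FREE]
Op 7: e = malloc(8) -> e = 23; heap: [0-1 FREE][2-8 ALLOC][9-13 ALLOC][14-22 ALLOC][23-30 ALLOC][31-34 FREE]
Op 8: free(d) -> (freed d); heap: [0-1 FREE][2-8 ALLOC][9-13 ALLOC][14-22 FREE][23-30 ALLOC][31-34 FREE]
Free blocks: [2 9 4] total_free=15 largest=9 -> 100*(15-9)/15 = 600/15 = 40

Answer: 40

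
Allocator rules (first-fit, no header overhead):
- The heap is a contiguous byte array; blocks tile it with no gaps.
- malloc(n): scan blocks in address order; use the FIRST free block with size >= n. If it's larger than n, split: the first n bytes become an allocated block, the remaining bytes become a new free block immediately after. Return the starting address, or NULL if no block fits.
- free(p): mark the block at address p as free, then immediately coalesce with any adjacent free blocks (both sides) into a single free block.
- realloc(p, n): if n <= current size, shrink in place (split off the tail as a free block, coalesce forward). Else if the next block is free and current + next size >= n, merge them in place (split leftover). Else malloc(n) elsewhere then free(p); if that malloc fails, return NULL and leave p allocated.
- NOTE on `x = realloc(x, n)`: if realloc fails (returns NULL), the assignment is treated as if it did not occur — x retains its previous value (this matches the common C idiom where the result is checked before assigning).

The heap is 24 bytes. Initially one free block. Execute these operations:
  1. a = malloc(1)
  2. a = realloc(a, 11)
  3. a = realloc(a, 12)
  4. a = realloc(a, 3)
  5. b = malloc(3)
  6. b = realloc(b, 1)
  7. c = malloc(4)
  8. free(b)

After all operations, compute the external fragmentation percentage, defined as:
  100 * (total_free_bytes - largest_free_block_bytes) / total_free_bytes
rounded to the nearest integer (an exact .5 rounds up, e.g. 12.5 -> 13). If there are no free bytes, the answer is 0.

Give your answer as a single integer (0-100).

Answer: 6

Derivation:
Op 1: a = malloc(1) -> a = 0; heap: [0-0 ALLOC][1-23 FREE]
Op 2: a = realloc(a, 11) -> a = 0; heap: [0-10 ALLOC][11-23 FREE]
Op 3: a = realloc(a, 12) -> a = 0; heap: [0-11 ALLOC][12-23 FREE]
Op 4: a = realloc(a, 3) -> a = 0; heap: [0-2 ALLOC][3-23 FREE]
Op 5: b = malloc(3) -> b = 3; heap: [0-2 ALLOC][3-5 ALLOC][6-23 FREE]
Op 6: b = realloc(b, 1) -> b = 3; heap: [0-2 ALLOC][3-3 ALLOC][4-23 FREE]
Op 7: c = malloc(4) -> c = 4; heap: [0-2 ALLOC][3-3 ALLOC][4-7 ALLOC][8-23 FREE]
Op 8: free(b) -> (freed b); heap: [0-2 ALLOC][3-3 FREE][4-7 ALLOC][8-23 FREE]
Free blocks: [1 16] total_free=17 largest=16 -> 100*(17-16)/17 = 100/17 ≈ 5.882 -> rounds to 6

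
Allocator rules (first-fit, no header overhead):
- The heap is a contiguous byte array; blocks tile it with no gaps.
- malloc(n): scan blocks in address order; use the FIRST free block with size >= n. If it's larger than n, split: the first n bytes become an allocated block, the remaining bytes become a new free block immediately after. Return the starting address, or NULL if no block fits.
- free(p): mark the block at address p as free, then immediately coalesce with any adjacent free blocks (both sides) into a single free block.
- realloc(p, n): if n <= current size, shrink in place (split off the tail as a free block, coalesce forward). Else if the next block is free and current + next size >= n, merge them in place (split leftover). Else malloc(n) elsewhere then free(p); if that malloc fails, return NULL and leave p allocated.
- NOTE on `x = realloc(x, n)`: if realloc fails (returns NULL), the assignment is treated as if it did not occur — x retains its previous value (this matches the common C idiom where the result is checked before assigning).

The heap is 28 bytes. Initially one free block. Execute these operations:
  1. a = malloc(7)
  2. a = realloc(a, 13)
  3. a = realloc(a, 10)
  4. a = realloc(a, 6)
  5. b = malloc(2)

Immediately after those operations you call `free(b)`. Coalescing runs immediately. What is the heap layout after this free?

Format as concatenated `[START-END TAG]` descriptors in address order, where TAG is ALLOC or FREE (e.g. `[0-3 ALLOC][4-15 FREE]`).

Answer: [0-5 ALLOC][6-27 FREE]

Derivation:
Op 1: a = malloc(7) -> a = 0; heap: [0-6 ALLOC][7-27 FREE]
Op 2: a = realloc(a, 13) -> a = 0; heap: [0-12 ALLOC][13-27 FREE]
Op 3: a = realloc(a, 10) -> a = 0; heap: [0-9 ALLOC][10-27 FREE]
Op 4: a = realloc(a, 6) -> a = 0; heap: [0-5 ALLOC][6-27 FREE]
Op 5: b = malloc(2) -> b = 6; heap: [0-5 ALLOC][6-7 ALLOC][8-27 FREE]
free(b): b = 6 -> block [6-7 ALLOC]; mark free, coalesce with adjacent free neighbors -> [0-5 ALLOC][6-27 FREE]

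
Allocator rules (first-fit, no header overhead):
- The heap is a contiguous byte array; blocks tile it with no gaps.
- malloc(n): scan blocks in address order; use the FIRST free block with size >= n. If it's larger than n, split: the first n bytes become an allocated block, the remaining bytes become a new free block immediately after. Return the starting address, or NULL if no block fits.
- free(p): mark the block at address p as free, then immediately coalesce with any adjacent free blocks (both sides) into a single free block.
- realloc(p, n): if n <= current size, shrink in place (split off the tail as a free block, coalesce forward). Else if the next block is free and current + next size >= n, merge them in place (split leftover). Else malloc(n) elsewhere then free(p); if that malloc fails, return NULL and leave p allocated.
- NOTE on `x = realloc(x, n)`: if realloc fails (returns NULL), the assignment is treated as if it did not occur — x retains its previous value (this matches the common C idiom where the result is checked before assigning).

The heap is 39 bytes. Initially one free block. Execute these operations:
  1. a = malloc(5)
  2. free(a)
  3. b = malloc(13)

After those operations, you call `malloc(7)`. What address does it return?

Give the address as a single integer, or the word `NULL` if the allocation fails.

Answer: 13

Derivation:
Op 1: a = malloc(5) -> a = 0; heap: [0-4 ALLOC][5-38 FREE]
Op 2: free(a) -> (freed a); heap: [0-38 FREE]
Op 3: b = malloc(13) -> b = 0; heap: [0-12 ALLOC][13-38 FREE]
malloc(7): first-fit scan over [0-12 ALLOC][13-38 FREE] -> 13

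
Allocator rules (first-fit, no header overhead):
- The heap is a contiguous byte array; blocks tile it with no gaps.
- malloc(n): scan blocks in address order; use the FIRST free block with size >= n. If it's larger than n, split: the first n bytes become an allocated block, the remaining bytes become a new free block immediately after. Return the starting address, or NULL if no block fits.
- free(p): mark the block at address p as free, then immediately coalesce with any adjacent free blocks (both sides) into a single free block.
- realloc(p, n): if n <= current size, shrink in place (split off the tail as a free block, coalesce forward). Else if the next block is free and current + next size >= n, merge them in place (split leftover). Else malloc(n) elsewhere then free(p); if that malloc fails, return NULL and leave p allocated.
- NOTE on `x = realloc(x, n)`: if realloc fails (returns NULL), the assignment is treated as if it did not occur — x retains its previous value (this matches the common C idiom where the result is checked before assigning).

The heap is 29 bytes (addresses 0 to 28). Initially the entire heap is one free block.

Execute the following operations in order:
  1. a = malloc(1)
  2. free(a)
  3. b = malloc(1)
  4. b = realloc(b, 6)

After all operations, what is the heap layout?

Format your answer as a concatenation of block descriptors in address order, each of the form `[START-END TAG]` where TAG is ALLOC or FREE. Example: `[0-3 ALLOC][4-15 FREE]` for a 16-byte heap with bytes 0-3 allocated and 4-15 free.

Answer: [0-5 ALLOC][6-28 FREE]

Derivation:
Op 1: a = malloc(1) -> a = 0; heap: [0-0 ALLOC][1-28 FREE]
Op 2: free(a) -> (freed a); heap: [0-28 FREE]
Op 3: b = malloc(1) -> b = 0; heap: [0-0 ALLOC][1-28 FREE]
Op 4: b = realloc(b, 6) -> b = 0; heap: [0-5 ALLOC][6-28 FREE]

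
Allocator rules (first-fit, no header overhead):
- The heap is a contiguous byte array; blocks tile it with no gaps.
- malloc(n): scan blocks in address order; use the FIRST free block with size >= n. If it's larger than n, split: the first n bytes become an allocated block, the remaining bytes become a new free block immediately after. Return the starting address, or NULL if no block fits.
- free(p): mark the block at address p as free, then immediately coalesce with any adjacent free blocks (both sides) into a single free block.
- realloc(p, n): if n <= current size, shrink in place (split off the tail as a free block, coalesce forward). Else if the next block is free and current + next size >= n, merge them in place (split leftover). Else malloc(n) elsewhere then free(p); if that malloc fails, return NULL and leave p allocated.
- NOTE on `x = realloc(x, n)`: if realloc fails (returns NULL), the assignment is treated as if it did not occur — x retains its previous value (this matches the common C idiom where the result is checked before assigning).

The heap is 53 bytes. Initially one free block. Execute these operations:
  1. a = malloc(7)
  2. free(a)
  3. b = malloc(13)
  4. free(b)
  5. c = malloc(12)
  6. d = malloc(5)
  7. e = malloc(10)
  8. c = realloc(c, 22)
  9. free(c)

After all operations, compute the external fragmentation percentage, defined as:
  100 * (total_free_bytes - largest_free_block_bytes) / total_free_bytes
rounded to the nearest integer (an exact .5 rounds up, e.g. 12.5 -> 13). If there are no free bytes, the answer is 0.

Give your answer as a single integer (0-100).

Answer: 32

Derivation:
Op 1: a = malloc(7) -> a = 0; heap: [0-6 ALLOC][7-52 FREE]
Op 2: free(a) -> (freed a); heap: [0-52 FREE]
Op 3: b = malloc(13) -> b = 0; heap: [0-12 ALLOC][13-52 FREE]
Op 4: free(b) -> (freed b); heap: [0-52 FREE]
Op 5: c = malloc(12) -> c = 0; heap: [0-11 ALLOC][12-52 FREE]
Op 6: d = malloc(5) -> d = 12; heap: [0-11 ALLOC][12-16 ALLOC][17-52 FREE]
Op 7: e = malloc(10) -> e = 17; heap: [0-11 ALLOC][12-16 ALLOC][17-26 ALLOC][27-52 FREE]
Op 8: c = realloc(c, 22) -> c = 27; heap: [0-11 FREE][12-16 ALLOC][17-26 ALLOC][27-48 ALLOC][49-52 FREE]
Op 9: free(c) -> (freed c); heap: [0-11 FREE][12-16 ALLOC][17-26 ALLOC][27-52 FREE]
Free blocks: [12 26] total_free=38 largest=26 -> 100*(38-26)/38 = 1200/38 ≈ 31.579 -> rounds to 32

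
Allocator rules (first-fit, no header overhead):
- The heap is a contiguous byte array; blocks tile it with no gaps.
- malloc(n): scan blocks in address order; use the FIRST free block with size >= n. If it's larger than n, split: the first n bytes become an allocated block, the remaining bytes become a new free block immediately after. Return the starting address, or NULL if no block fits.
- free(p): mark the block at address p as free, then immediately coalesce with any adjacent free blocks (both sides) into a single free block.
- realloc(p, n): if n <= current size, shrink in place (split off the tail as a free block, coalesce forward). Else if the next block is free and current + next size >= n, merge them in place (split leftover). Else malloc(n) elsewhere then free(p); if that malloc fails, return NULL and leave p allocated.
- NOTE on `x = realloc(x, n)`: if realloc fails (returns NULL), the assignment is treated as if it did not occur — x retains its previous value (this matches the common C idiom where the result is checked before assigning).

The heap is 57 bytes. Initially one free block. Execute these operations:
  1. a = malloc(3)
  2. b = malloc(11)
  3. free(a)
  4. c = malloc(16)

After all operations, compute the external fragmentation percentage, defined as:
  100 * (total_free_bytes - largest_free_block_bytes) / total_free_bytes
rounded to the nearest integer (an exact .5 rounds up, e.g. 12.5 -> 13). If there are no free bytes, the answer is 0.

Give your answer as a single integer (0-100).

Answer: 10

Derivation:
Op 1: a = malloc(3) -> a = 0; heap: [0-2 ALLOC][3-56 FREE]
Op 2: b = malloc(11) -> b = 3; heap: [0-2 ALLOC][3-13 ALLOC][14-56 FREE]
Op 3: free(a) -> (freed a); heap: [0-2 FREE][3-13 ALLOC][14-56 FREE]
Op 4: c = malloc(16) -> c = 14; heap: [0-2 FREE][3-13 ALLOC][14-29 ALLOC][30-56 FREE]
Free blocks: [3 27] total_free=30 largest=27 -> 100*(30-27)/30 = 300/30 = 10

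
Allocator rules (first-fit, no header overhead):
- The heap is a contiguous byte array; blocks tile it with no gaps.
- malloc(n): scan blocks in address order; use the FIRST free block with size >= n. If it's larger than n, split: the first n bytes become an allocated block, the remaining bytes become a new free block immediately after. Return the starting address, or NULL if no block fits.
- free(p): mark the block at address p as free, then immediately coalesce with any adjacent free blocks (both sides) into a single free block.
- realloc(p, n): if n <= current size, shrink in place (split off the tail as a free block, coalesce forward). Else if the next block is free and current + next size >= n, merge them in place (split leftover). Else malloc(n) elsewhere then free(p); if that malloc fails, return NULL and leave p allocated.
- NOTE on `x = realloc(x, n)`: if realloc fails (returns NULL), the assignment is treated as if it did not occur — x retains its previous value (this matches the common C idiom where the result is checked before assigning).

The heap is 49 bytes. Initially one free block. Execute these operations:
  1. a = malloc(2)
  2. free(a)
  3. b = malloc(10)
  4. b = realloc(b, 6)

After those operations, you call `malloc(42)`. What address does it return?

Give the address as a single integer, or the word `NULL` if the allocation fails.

Answer: 6

Derivation:
Op 1: a = malloc(2) -> a = 0; heap: [0-1 ALLOC][2-48 FREE]
Op 2: free(a) -> (freed a); heap: [0-48 FREE]
Op 3: b = malloc(10) -> b = 0; heap: [0-9 ALLOC][10-48 FREE]
Op 4: b = realloc(b, 6) -> b = 0; heap: [0-5 ALLOC][6-48 FREE]
malloc(42): first-fit scan over [0-5 ALLOC][6-48 FREE] -> 6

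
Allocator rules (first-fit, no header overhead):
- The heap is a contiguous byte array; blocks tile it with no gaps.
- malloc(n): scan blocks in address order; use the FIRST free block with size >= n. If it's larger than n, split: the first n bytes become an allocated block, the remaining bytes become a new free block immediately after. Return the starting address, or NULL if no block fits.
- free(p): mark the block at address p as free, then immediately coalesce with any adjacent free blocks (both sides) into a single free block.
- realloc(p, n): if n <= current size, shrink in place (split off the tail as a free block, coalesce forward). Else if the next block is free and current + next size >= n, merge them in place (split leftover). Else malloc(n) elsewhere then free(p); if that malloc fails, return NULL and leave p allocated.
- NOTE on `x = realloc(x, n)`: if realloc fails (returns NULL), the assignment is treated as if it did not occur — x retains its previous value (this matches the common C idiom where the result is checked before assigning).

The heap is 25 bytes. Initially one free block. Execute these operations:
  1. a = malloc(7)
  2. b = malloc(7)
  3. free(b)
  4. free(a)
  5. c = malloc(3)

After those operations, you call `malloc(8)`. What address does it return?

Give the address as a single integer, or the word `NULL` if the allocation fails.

Answer: 3

Derivation:
Op 1: a = malloc(7) -> a = 0; heap: [0-6 ALLOC][7-24 FREE]
Op 2: b = malloc(7) -> b = 7; heap: [0-6 ALLOC][7-13 ALLOC][14-24 FREE]
Op 3: free(b) -> (freed b); heap: [0-6 ALLOC][7-24 FREE]
Op 4: free(a) -> (freed a); heap: [0-24 FREE]
Op 5: c = malloc(3) -> c = 0; heap: [0-2 ALLOC][3-24 FREE]
malloc(8): first-fit scan over [0-2 ALLOC][3-24 FREE] -> 3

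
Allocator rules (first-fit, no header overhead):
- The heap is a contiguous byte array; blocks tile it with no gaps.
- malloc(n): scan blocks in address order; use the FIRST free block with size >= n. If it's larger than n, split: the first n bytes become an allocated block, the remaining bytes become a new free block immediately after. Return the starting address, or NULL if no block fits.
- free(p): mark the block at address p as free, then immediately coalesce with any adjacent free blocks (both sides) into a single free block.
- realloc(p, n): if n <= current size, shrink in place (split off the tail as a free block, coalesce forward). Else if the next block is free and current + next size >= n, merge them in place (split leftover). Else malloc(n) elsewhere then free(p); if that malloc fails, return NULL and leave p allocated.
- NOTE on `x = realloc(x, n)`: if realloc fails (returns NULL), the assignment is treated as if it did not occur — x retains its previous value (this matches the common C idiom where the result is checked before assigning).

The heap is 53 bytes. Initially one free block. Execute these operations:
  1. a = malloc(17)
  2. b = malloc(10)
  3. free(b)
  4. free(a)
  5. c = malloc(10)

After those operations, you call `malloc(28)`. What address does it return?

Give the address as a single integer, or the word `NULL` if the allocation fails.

Op 1: a = malloc(17) -> a = 0; heap: [0-16 ALLOC][17-52 FREE]
Op 2: b = malloc(10) -> b = 17; heap: [0-16 ALLOC][17-26 ALLOC][27-52 FREE]
Op 3: free(b) -> (freed b); heap: [0-16 ALLOC][17-52 FREE]
Op 4: free(a) -> (freed a); heap: [0-52 FREE]
Op 5: c = malloc(10) -> c = 0; heap: [0-9 ALLOC][10-52 FREE]
malloc(28): first-fit scan over [0-9 ALLOC][10-52 FREE] -> 10

Answer: 10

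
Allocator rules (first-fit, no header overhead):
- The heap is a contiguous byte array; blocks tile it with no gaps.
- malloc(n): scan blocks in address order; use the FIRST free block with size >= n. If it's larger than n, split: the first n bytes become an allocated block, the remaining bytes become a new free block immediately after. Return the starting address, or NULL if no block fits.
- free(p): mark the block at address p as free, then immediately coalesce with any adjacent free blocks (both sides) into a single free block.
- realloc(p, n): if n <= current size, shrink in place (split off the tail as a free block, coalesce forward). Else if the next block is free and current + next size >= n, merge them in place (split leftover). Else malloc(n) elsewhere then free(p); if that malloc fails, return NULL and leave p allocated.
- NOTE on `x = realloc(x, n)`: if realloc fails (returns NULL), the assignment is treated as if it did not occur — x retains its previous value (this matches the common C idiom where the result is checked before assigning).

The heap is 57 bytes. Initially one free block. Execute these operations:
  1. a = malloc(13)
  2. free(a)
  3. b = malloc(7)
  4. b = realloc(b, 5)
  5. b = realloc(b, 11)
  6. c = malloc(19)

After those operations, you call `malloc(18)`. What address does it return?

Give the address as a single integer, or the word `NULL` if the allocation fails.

Op 1: a = malloc(13) -> a = 0; heap: [0-12 ALLOC][13-56 FREE]
Op 2: free(a) -> (freed a); heap: [0-56 FREE]
Op 3: b = malloc(7) -> b = 0; heap: [0-6 ALLOC][7-56 FREE]
Op 4: b = realloc(b, 5) -> b = 0; heap: [0-4 ALLOC][5-56 FREE]
Op 5: b = realloc(b, 11) -> b = 0; heap: [0-10 ALLOC][11-56 FREE]
Op 6: c = malloc(19) -> c = 11; heap: [0-10 ALLOC][11-29 ALLOC][30-56 FREE]
malloc(18): first-fit scan over [0-10 ALLOC][11-29 ALLOC][30-56 FREE] -> 30

Answer: 30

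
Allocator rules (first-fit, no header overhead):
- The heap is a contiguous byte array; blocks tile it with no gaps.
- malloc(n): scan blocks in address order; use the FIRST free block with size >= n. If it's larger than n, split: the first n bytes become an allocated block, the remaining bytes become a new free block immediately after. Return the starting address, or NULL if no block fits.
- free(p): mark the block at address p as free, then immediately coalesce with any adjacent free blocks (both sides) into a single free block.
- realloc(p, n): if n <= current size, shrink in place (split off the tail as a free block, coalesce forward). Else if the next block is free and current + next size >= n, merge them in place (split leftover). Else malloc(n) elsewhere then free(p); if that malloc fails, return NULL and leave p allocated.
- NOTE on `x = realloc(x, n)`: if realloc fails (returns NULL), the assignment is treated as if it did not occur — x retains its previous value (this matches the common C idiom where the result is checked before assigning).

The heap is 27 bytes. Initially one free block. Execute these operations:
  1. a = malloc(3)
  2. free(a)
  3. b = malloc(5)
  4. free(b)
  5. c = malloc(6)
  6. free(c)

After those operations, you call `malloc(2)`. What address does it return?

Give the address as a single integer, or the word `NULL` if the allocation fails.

Answer: 0

Derivation:
Op 1: a = malloc(3) -> a = 0; heap: [0-2 ALLOC][3-26 FREE]
Op 2: free(a) -> (freed a); heap: [0-26 FREE]
Op 3: b = malloc(5) -> b = 0; heap: [0-4 ALLOC][5-26 FREE]
Op 4: free(b) -> (freed b); heap: [0-26 FREE]
Op 5: c = malloc(6) -> c = 0; heap: [0-5 ALLOC][6-26 FREE]
Op 6: free(c) -> (freed c); heap: [0-26 FREE]
malloc(2): first-fit scan over [0-26 FREE] -> 0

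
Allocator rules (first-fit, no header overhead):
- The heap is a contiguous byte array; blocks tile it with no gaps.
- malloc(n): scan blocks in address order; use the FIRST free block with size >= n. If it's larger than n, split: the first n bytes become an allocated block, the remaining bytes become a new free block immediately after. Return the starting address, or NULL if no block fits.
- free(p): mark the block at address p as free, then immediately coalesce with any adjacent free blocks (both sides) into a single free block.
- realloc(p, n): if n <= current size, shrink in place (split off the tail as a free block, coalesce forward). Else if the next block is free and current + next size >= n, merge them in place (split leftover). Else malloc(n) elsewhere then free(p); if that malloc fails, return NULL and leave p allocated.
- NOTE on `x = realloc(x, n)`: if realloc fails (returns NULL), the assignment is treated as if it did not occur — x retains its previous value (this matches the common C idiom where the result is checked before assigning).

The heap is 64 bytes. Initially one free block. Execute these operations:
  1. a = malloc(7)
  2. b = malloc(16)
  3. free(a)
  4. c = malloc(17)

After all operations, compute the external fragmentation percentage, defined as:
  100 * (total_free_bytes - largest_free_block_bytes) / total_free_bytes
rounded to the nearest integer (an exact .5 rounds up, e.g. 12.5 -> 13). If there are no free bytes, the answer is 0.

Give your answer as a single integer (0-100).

Answer: 23

Derivation:
Op 1: a = malloc(7) -> a = 0; heap: [0-6 ALLOC][7-63 FREE]
Op 2: b = malloc(16) -> b = 7; heap: [0-6 ALLOC][7-22 ALLOC][23-63 FREE]
Op 3: free(a) -> (freed a); heap: [0-6 FREE][7-22 ALLOC][23-63 FREE]
Op 4: c = malloc(17) -> c = 23; heap: [0-6 FREE][7-22 ALLOC][23-39 ALLOC][40-63 FREE]
Free blocks: [7 24] total_free=31 largest=24 -> 100*(31-24)/31 = 700/31 ≈ 22.581 -> rounds to 23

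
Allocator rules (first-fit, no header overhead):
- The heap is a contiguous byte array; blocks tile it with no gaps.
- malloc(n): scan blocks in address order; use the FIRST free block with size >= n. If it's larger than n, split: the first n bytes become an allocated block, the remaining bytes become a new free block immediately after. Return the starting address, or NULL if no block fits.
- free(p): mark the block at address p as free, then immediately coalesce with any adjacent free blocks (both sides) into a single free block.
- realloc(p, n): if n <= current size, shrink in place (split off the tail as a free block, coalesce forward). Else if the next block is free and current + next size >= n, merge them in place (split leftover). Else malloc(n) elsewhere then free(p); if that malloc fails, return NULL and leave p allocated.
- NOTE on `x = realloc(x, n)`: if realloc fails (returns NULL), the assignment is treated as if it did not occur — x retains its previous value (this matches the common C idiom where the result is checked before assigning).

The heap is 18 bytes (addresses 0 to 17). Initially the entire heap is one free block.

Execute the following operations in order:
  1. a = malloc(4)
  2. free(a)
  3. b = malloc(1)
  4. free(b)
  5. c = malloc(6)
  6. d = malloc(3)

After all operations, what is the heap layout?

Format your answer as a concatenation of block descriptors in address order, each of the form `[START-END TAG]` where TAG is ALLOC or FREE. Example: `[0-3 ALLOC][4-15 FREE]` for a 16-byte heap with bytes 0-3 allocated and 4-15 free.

Answer: [0-5 ALLOC][6-8 ALLOC][9-17 FREE]

Derivation:
Op 1: a = malloc(4) -> a = 0; heap: [0-3 ALLOC][4-17 FREE]
Op 2: free(a) -> (freed a); heap: [0-17 FREE]
Op 3: b = malloc(1) -> b = 0; heap: [0-0 ALLOC][1-17 FREE]
Op 4: free(b) -> (freed b); heap: [0-17 FREE]
Op 5: c = malloc(6) -> c = 0; heap: [0-5 ALLOC][6-17 FREE]
Op 6: d = malloc(3) -> d = 6; heap: [0-5 ALLOC][6-8 ALLOC][9-17 FREE]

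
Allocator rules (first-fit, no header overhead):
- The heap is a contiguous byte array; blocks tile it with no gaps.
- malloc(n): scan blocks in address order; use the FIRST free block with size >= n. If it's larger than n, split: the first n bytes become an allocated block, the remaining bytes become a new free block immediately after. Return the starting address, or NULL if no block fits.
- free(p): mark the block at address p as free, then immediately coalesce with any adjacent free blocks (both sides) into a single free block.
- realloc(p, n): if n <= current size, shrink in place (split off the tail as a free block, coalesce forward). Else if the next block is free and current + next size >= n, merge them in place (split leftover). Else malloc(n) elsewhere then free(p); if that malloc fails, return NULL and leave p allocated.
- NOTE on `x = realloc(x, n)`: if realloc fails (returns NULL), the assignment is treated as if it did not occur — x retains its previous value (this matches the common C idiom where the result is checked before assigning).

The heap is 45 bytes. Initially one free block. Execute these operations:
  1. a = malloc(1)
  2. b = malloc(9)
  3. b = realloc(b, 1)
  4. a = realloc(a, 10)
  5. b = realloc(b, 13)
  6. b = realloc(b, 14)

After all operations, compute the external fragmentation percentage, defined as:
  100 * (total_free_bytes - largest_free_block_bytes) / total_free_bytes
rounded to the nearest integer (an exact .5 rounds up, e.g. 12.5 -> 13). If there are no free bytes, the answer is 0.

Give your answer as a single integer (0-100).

Answer: 10

Derivation:
Op 1: a = malloc(1) -> a = 0; heap: [0-0 ALLOC][1-44 FREE]
Op 2: b = malloc(9) -> b = 1; heap: [0-0 ALLOC][1-9 ALLOC][10-44 FREE]
Op 3: b = realloc(b, 1) -> b = 1; heap: [0-0 ALLOC][1-1 ALLOC][2-44 FREE]
Op 4: a = realloc(a, 10) -> a = 2; heap: [0-0 FREE][1-1 ALLOC][2-11 ALLOC][12-44 FREE]
Op 5: b = realloc(b, 13) -> b = 12; heap: [0-1 FREE][2-11 ALLOC][12-24 ALLOC][25-44 FREE]
Op 6: b = realloc(b, 14) -> b = 12; heap: [0-1 FREE][2-11 ALLOC][12-25 ALLOC][26-44 FREE]
Free blocks: [2 19] total_free=21 largest=19 -> 100*(21-19)/21 = 200/21 ≈ 9.524 -> rounds to 10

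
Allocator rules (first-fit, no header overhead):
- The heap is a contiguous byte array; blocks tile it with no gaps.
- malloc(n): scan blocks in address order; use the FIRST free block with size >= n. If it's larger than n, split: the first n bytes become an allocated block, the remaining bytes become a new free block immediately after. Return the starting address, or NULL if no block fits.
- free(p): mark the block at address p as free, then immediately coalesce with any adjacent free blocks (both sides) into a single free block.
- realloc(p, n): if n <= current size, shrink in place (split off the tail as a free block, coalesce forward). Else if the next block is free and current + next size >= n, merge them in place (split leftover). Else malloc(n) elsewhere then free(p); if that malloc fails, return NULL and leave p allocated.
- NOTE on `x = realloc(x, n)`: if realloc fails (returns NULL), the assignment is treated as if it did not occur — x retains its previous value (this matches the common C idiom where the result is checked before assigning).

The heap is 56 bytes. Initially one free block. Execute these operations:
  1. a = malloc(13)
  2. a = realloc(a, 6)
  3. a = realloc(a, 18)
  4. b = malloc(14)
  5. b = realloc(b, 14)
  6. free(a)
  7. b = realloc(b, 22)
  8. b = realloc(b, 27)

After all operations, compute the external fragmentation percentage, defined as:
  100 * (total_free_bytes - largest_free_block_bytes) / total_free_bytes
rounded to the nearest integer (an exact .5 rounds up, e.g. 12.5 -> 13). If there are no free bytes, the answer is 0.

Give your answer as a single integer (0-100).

Op 1: a = malloc(13) -> a = 0; heap: [0-12 ALLOC][13-55 FREE]
Op 2: a = realloc(a, 6) -> a = 0; heap: [0-5 ALLOC][6-55 FREE]
Op 3: a = realloc(a, 18) -> a = 0; heap: [0-17 ALLOC][18-55 FREE]
Op 4: b = malloc(14) -> b = 18; heap: [0-17 ALLOC][18-31 ALLOC][32-55 FREE]
Op 5: b = realloc(b, 14) -> b = 18; heap: [0-17 ALLOC][18-31 ALLOC][32-55 FREE]
Op 6: free(a) -> (freed a); heap: [0-17 FREE][18-31 ALLOC][32-55 FREE]
Op 7: b = realloc(b, 22) -> b = 18; heap: [0-17 FREE][18-39 ALLOC][40-55 FREE]
Op 8: b = realloc(b, 27) -> b = 18; heap: [0-17 FREE][18-44 ALLOC][45-55 FREE]
Free blocks: [18 11] total_free=29 largest=18 -> 100*(29-18)/29 = 1100/29 ≈ 37.931 -> rounds to 38

Answer: 38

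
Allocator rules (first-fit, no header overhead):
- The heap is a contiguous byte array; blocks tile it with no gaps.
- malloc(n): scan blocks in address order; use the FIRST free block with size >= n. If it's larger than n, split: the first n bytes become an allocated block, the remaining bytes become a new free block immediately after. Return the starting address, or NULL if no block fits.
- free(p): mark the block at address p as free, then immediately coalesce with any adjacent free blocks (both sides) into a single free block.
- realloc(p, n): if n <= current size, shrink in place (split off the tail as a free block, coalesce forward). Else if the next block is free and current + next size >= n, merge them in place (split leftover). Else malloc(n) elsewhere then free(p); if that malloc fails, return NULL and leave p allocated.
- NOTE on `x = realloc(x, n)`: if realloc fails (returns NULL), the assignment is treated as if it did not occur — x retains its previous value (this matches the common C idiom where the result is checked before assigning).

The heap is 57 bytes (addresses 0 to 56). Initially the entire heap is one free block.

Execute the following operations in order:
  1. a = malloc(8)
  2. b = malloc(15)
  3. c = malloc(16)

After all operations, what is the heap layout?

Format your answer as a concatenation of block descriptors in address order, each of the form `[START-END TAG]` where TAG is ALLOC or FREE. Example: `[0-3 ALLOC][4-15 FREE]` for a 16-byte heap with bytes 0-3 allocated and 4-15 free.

Answer: [0-7 ALLOC][8-22 ALLOC][23-38 ALLOC][39-56 FREE]

Derivation:
Op 1: a = malloc(8) -> a = 0; heap: [0-7 ALLOC][8-56 FREE]
Op 2: b = malloc(15) -> b = 8; heap: [0-7 ALLOC][8-22 ALLOC][23-56 FREE]
Op 3: c = malloc(16) -> c = 23; heap: [0-7 ALLOC][8-22 ALLOC][23-38 ALLOC][39-56 FREE]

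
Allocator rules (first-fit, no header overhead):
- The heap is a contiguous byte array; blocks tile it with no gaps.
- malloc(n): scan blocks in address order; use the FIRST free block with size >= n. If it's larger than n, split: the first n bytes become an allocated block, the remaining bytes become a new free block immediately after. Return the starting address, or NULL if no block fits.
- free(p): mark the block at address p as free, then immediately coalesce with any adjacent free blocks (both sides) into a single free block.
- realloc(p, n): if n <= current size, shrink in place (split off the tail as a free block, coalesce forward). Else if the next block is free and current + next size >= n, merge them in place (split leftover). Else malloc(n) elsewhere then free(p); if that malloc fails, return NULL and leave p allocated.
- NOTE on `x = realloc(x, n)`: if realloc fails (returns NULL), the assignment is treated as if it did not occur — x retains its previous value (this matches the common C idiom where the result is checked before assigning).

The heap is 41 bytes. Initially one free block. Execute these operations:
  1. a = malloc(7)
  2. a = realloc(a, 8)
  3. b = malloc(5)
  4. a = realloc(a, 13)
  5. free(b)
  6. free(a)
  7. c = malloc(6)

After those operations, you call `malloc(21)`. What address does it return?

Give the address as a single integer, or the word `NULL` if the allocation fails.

Op 1: a = malloc(7) -> a = 0; heap: [0-6 ALLOC][7-40 FREE]
Op 2: a = realloc(a, 8) -> a = 0; heap: [0-7 ALLOC][8-40 FREE]
Op 3: b = malloc(5) -> b = 8; heap: [0-7 ALLOC][8-12 ALLOC][13-40 FREE]
Op 4: a = realloc(a, 13) -> a = 13; heap: [0-7 FREE][8-12 ALLOC][13-25 ALLOC][26-40 FREE]
Op 5: free(b) -> (freed b); heap: [0-12 FREE][13-25 ALLOC][26-40 FREE]
Op 6: free(a) -> (freed a); heap: [0-40 FREE]
Op 7: c = malloc(6) -> c = 0; heap: [0-5 ALLOC][6-40 FREE]
malloc(21): first-fit scan over [0-5 ALLOC][6-40 FREE] -> 6

Answer: 6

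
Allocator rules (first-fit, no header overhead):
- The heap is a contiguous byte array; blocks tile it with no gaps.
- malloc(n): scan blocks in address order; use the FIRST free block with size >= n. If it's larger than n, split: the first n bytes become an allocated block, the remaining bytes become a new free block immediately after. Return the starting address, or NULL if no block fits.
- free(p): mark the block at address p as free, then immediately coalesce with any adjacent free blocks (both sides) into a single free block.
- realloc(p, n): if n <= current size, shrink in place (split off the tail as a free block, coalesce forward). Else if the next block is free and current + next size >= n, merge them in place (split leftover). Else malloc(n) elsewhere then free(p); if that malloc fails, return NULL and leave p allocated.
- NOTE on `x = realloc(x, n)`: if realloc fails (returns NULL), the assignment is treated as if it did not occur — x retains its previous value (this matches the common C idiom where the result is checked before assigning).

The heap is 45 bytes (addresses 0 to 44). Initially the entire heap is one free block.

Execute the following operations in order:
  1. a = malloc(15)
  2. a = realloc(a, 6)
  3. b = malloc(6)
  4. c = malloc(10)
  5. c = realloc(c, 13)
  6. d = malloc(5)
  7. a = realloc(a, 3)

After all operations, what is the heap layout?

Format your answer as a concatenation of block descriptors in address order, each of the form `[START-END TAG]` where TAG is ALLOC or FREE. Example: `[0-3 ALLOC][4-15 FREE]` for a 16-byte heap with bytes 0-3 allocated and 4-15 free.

Answer: [0-2 ALLOC][3-5 FREE][6-11 ALLOC][12-24 ALLOC][25-29 ALLOC][30-44 FREE]

Derivation:
Op 1: a = malloc(15) -> a = 0; heap: [0-14 ALLOC][15-44 FREE]
Op 2: a = realloc(a, 6) -> a = 0; heap: [0-5 ALLOC][6-44 FREE]
Op 3: b = malloc(6) -> b = 6; heap: [0-5 ALLOC][6-11 ALLOC][12-44 FREE]
Op 4: c = malloc(10) -> c = 12; heap: [0-5 ALLOC][6-11 ALLOC][12-21 ALLOC][22-44 FREE]
Op 5: c = realloc(c, 13) -> c = 12; heap: [0-5 ALLOC][6-11 ALLOC][12-24 ALLOC][25-44 FREE]
Op 6: d = malloc(5) -> d = 25; heap: [0-5 ALLOC][6-11 ALLOC][12-24 ALLOC][25-29 ALLOC][30-44 FREE]
Op 7: a = realloc(a, 3) -> a = 0; heap: [0-2 ALLOC][3-5 FREE][6-11 ALLOC][12-24 ALLOC][25-29 ALLOC][30-44 FREE]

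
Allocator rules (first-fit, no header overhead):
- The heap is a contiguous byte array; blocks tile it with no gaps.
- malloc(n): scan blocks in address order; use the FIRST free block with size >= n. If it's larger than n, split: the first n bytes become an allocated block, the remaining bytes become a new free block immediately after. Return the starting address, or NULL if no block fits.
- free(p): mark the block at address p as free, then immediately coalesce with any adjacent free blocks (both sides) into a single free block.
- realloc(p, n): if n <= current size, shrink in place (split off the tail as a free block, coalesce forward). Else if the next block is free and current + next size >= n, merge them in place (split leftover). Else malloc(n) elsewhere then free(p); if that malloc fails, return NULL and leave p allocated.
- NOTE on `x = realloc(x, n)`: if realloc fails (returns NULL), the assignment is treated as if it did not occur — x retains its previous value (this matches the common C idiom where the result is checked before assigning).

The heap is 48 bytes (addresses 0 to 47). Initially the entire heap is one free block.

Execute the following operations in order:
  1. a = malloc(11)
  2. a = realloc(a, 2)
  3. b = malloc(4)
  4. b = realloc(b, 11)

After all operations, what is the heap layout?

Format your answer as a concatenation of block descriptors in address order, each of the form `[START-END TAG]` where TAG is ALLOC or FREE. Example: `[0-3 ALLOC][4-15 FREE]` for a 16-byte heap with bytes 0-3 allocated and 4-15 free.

Op 1: a = malloc(11) -> a = 0; heap: [0-10 ALLOC][11-47 FREE]
Op 2: a = realloc(a, 2) -> a = 0; heap: [0-1 ALLOC][2-47 FREE]
Op 3: b = malloc(4) -> b = 2; heap: [0-1 ALLOC][2-5 ALLOC][6-47 FREE]
Op 4: b = realloc(b, 11) -> b = 2; heap: [0-1 ALLOC][2-12 ALLOC][13-47 FREE]

Answer: [0-1 ALLOC][2-12 ALLOC][13-47 FREE]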